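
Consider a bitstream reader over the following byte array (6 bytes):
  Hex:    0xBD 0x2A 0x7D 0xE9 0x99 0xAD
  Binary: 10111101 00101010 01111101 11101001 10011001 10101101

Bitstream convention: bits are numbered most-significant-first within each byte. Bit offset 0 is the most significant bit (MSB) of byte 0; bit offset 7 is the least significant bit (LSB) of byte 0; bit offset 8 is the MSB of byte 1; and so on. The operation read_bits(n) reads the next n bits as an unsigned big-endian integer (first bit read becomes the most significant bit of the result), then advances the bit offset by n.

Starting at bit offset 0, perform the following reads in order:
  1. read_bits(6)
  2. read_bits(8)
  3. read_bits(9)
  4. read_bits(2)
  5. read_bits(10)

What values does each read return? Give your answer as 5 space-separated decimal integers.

Read 1: bits[0:6] width=6 -> value=47 (bin 101111); offset now 6 = byte 0 bit 6; 42 bits remain
Read 2: bits[6:14] width=8 -> value=74 (bin 01001010); offset now 14 = byte 1 bit 6; 34 bits remain
Read 3: bits[14:23] width=9 -> value=318 (bin 100111110); offset now 23 = byte 2 bit 7; 25 bits remain
Read 4: bits[23:25] width=2 -> value=3 (bin 11); offset now 25 = byte 3 bit 1; 23 bits remain
Read 5: bits[25:35] width=10 -> value=844 (bin 1101001100); offset now 35 = byte 4 bit 3; 13 bits remain

Answer: 47 74 318 3 844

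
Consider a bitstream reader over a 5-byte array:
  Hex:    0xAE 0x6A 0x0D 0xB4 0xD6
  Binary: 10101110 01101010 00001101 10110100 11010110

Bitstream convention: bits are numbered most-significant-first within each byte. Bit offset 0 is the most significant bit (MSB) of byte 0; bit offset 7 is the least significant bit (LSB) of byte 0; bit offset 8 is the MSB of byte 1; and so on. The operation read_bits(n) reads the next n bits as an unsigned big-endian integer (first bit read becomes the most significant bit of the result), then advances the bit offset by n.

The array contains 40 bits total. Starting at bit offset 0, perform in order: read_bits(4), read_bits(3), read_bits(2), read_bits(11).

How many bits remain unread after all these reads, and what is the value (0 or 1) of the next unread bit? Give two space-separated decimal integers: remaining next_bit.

Answer: 20 1

Derivation:
Read 1: bits[0:4] width=4 -> value=10 (bin 1010); offset now 4 = byte 0 bit 4; 36 bits remain
Read 2: bits[4:7] width=3 -> value=7 (bin 111); offset now 7 = byte 0 bit 7; 33 bits remain
Read 3: bits[7:9] width=2 -> value=0 (bin 00); offset now 9 = byte 1 bit 1; 31 bits remain
Read 4: bits[9:20] width=11 -> value=1696 (bin 11010100000); offset now 20 = byte 2 bit 4; 20 bits remain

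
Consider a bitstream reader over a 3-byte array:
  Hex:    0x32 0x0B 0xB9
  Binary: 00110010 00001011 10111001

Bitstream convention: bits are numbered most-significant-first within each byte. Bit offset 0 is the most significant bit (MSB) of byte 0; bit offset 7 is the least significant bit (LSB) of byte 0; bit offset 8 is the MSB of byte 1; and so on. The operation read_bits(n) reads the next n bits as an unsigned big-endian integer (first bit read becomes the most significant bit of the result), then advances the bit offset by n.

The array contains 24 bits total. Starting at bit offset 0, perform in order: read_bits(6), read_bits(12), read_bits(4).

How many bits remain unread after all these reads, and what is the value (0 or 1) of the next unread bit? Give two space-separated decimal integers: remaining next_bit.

Read 1: bits[0:6] width=6 -> value=12 (bin 001100); offset now 6 = byte 0 bit 6; 18 bits remain
Read 2: bits[6:18] width=12 -> value=2094 (bin 100000101110); offset now 18 = byte 2 bit 2; 6 bits remain
Read 3: bits[18:22] width=4 -> value=14 (bin 1110); offset now 22 = byte 2 bit 6; 2 bits remain

Answer: 2 0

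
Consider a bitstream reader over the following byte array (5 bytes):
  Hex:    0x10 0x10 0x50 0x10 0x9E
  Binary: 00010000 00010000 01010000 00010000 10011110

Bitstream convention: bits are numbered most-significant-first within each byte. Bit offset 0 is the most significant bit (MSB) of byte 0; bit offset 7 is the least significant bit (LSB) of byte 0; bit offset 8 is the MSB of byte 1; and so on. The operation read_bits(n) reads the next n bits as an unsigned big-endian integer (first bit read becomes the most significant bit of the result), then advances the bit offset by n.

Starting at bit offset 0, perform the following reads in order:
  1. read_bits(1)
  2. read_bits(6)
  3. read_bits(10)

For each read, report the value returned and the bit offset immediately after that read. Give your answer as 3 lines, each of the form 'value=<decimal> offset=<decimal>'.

Read 1: bits[0:1] width=1 -> value=0 (bin 0); offset now 1 = byte 0 bit 1; 39 bits remain
Read 2: bits[1:7] width=6 -> value=8 (bin 001000); offset now 7 = byte 0 bit 7; 33 bits remain
Read 3: bits[7:17] width=10 -> value=32 (bin 0000100000); offset now 17 = byte 2 bit 1; 23 bits remain

Answer: value=0 offset=1
value=8 offset=7
value=32 offset=17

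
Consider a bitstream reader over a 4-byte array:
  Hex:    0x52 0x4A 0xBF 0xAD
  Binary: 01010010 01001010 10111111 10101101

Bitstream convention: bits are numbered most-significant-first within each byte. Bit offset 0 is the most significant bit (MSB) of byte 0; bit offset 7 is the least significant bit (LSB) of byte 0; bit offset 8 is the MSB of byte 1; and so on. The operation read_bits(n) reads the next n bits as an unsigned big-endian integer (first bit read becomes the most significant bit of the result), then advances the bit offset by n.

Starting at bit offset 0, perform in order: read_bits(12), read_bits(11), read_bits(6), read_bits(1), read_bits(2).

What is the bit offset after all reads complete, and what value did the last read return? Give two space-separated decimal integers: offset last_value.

Read 1: bits[0:12] width=12 -> value=1316 (bin 010100100100); offset now 12 = byte 1 bit 4; 20 bits remain
Read 2: bits[12:23] width=11 -> value=1375 (bin 10101011111); offset now 23 = byte 2 bit 7; 9 bits remain
Read 3: bits[23:29] width=6 -> value=53 (bin 110101); offset now 29 = byte 3 bit 5; 3 bits remain
Read 4: bits[29:30] width=1 -> value=1 (bin 1); offset now 30 = byte 3 bit 6; 2 bits remain
Read 5: bits[30:32] width=2 -> value=1 (bin 01); offset now 32 = byte 4 bit 0; 0 bits remain

Answer: 32 1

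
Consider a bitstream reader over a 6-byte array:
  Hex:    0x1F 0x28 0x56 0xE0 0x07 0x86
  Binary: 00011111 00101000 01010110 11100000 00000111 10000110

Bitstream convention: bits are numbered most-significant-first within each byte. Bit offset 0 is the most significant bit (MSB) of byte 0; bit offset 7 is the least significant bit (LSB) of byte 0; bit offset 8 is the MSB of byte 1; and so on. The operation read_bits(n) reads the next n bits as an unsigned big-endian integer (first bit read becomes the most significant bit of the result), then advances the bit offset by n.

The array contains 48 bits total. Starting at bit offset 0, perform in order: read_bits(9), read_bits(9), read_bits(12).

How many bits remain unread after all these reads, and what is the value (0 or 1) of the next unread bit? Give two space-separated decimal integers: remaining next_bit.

Answer: 18 0

Derivation:
Read 1: bits[0:9] width=9 -> value=62 (bin 000111110); offset now 9 = byte 1 bit 1; 39 bits remain
Read 2: bits[9:18] width=9 -> value=161 (bin 010100001); offset now 18 = byte 2 bit 2; 30 bits remain
Read 3: bits[18:30] width=12 -> value=1464 (bin 010110111000); offset now 30 = byte 3 bit 6; 18 bits remain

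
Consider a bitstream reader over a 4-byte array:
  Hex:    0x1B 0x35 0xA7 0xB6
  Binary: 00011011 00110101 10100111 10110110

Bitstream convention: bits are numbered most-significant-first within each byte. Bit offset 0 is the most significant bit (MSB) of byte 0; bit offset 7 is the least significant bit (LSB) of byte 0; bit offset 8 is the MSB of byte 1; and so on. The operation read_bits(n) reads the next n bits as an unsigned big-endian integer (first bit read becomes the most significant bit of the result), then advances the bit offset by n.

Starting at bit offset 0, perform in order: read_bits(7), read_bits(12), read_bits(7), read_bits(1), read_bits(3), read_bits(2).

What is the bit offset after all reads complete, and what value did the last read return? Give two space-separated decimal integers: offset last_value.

Read 1: bits[0:7] width=7 -> value=13 (bin 0001101); offset now 7 = byte 0 bit 7; 25 bits remain
Read 2: bits[7:19] width=12 -> value=2477 (bin 100110101101); offset now 19 = byte 2 bit 3; 13 bits remain
Read 3: bits[19:26] width=7 -> value=30 (bin 0011110); offset now 26 = byte 3 bit 2; 6 bits remain
Read 4: bits[26:27] width=1 -> value=1 (bin 1); offset now 27 = byte 3 bit 3; 5 bits remain
Read 5: bits[27:30] width=3 -> value=5 (bin 101); offset now 30 = byte 3 bit 6; 2 bits remain
Read 6: bits[30:32] width=2 -> value=2 (bin 10); offset now 32 = byte 4 bit 0; 0 bits remain

Answer: 32 2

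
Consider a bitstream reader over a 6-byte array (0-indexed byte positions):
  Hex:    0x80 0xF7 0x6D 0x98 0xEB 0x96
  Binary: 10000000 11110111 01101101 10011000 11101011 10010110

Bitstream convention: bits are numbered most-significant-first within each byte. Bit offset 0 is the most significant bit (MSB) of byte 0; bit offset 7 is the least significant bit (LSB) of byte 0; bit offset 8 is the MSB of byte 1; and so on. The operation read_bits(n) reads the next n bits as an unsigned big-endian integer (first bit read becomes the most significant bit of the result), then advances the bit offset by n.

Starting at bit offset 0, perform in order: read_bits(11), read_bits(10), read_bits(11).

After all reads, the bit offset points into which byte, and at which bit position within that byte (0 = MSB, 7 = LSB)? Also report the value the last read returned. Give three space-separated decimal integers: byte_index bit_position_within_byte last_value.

Read 1: bits[0:11] width=11 -> value=1031 (bin 10000000111); offset now 11 = byte 1 bit 3; 37 bits remain
Read 2: bits[11:21] width=10 -> value=749 (bin 1011101101); offset now 21 = byte 2 bit 5; 27 bits remain
Read 3: bits[21:32] width=11 -> value=1432 (bin 10110011000); offset now 32 = byte 4 bit 0; 16 bits remain

Answer: 4 0 1432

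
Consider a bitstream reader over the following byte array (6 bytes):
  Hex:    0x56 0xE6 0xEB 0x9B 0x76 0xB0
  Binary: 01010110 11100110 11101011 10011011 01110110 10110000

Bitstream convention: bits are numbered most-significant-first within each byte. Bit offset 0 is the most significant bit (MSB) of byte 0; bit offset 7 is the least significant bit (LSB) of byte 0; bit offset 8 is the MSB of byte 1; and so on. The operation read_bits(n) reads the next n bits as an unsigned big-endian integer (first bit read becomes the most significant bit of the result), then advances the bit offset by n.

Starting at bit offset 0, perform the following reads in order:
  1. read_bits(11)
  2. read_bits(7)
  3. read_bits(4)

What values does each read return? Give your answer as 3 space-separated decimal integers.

Read 1: bits[0:11] width=11 -> value=695 (bin 01010110111); offset now 11 = byte 1 bit 3; 37 bits remain
Read 2: bits[11:18] width=7 -> value=27 (bin 0011011); offset now 18 = byte 2 bit 2; 30 bits remain
Read 3: bits[18:22] width=4 -> value=10 (bin 1010); offset now 22 = byte 2 bit 6; 26 bits remain

Answer: 695 27 10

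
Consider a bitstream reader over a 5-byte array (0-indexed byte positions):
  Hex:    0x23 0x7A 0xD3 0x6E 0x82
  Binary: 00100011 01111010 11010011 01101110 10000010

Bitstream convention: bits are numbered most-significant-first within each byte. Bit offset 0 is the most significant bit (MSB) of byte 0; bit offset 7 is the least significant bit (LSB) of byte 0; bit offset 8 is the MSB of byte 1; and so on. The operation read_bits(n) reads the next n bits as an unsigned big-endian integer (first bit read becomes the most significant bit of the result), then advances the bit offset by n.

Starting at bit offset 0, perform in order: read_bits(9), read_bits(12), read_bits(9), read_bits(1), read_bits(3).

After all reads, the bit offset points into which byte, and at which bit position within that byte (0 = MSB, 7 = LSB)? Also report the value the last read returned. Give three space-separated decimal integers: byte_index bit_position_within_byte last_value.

Answer: 4 2 2

Derivation:
Read 1: bits[0:9] width=9 -> value=70 (bin 001000110); offset now 9 = byte 1 bit 1; 31 bits remain
Read 2: bits[9:21] width=12 -> value=3930 (bin 111101011010); offset now 21 = byte 2 bit 5; 19 bits remain
Read 3: bits[21:30] width=9 -> value=219 (bin 011011011); offset now 30 = byte 3 bit 6; 10 bits remain
Read 4: bits[30:31] width=1 -> value=1 (bin 1); offset now 31 = byte 3 bit 7; 9 bits remain
Read 5: bits[31:34] width=3 -> value=2 (bin 010); offset now 34 = byte 4 bit 2; 6 bits remain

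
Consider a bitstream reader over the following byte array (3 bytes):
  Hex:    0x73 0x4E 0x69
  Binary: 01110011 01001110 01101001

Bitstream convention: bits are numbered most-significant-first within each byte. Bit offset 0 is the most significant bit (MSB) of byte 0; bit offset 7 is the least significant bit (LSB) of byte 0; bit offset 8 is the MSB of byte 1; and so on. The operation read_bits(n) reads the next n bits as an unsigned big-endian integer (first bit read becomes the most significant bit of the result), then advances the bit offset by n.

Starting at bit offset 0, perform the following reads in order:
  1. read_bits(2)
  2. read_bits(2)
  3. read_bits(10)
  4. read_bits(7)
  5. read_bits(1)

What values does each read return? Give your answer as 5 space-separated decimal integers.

Answer: 1 3 211 77 0

Derivation:
Read 1: bits[0:2] width=2 -> value=1 (bin 01); offset now 2 = byte 0 bit 2; 22 bits remain
Read 2: bits[2:4] width=2 -> value=3 (bin 11); offset now 4 = byte 0 bit 4; 20 bits remain
Read 3: bits[4:14] width=10 -> value=211 (bin 0011010011); offset now 14 = byte 1 bit 6; 10 bits remain
Read 4: bits[14:21] width=7 -> value=77 (bin 1001101); offset now 21 = byte 2 bit 5; 3 bits remain
Read 5: bits[21:22] width=1 -> value=0 (bin 0); offset now 22 = byte 2 bit 6; 2 bits remain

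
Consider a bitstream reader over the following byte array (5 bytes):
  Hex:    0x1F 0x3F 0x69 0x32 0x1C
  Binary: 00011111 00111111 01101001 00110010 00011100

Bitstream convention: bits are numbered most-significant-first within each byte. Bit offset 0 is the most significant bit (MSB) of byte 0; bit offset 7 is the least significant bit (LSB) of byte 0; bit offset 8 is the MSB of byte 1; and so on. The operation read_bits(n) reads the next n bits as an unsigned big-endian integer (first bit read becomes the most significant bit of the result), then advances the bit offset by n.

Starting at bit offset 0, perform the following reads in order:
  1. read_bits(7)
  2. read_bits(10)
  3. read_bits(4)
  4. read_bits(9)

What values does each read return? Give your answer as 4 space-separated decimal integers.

Answer: 15 638 13 76

Derivation:
Read 1: bits[0:7] width=7 -> value=15 (bin 0001111); offset now 7 = byte 0 bit 7; 33 bits remain
Read 2: bits[7:17] width=10 -> value=638 (bin 1001111110); offset now 17 = byte 2 bit 1; 23 bits remain
Read 3: bits[17:21] width=4 -> value=13 (bin 1101); offset now 21 = byte 2 bit 5; 19 bits remain
Read 4: bits[21:30] width=9 -> value=76 (bin 001001100); offset now 30 = byte 3 bit 6; 10 bits remain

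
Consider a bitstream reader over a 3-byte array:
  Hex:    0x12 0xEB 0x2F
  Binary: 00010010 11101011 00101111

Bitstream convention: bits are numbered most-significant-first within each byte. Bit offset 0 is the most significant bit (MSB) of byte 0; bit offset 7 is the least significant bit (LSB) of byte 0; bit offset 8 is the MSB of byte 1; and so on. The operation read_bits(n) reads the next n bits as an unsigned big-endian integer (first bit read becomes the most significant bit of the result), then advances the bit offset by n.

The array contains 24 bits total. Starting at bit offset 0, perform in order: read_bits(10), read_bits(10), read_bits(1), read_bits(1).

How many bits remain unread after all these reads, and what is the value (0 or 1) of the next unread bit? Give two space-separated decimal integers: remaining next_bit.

Answer: 2 1

Derivation:
Read 1: bits[0:10] width=10 -> value=75 (bin 0001001011); offset now 10 = byte 1 bit 2; 14 bits remain
Read 2: bits[10:20] width=10 -> value=690 (bin 1010110010); offset now 20 = byte 2 bit 4; 4 bits remain
Read 3: bits[20:21] width=1 -> value=1 (bin 1); offset now 21 = byte 2 bit 5; 3 bits remain
Read 4: bits[21:22] width=1 -> value=1 (bin 1); offset now 22 = byte 2 bit 6; 2 bits remain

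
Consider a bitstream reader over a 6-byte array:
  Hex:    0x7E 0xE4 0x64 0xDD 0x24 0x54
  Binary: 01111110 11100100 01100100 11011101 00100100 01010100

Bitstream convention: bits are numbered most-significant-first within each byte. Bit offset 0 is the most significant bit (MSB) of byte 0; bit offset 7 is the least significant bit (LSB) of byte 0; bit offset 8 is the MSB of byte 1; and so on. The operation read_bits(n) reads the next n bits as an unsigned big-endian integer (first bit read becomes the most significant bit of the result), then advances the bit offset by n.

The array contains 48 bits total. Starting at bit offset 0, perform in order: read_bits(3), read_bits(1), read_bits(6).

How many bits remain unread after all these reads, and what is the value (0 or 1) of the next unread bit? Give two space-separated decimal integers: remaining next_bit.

Read 1: bits[0:3] width=3 -> value=3 (bin 011); offset now 3 = byte 0 bit 3; 45 bits remain
Read 2: bits[3:4] width=1 -> value=1 (bin 1); offset now 4 = byte 0 bit 4; 44 bits remain
Read 3: bits[4:10] width=6 -> value=59 (bin 111011); offset now 10 = byte 1 bit 2; 38 bits remain

Answer: 38 1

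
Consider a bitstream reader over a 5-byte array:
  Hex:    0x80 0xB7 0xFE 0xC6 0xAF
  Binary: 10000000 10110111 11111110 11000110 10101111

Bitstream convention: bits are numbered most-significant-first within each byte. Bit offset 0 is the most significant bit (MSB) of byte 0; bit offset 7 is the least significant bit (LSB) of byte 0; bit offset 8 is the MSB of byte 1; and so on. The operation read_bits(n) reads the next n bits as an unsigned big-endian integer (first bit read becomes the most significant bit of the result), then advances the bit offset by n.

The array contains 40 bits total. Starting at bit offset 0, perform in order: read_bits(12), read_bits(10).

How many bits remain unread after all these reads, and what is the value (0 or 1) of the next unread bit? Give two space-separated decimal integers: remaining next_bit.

Answer: 18 1

Derivation:
Read 1: bits[0:12] width=12 -> value=2059 (bin 100000001011); offset now 12 = byte 1 bit 4; 28 bits remain
Read 2: bits[12:22] width=10 -> value=511 (bin 0111111111); offset now 22 = byte 2 bit 6; 18 bits remain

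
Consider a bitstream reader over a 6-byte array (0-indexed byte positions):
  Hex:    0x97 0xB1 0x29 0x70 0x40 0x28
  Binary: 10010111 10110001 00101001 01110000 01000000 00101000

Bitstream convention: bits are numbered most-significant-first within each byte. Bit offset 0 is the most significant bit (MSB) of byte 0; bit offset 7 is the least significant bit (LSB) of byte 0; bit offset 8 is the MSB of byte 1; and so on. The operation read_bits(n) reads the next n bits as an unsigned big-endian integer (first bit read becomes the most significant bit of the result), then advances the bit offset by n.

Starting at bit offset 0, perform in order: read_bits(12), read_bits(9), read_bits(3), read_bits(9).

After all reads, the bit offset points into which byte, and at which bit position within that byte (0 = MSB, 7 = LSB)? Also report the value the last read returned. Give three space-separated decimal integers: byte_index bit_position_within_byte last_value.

Answer: 4 1 224

Derivation:
Read 1: bits[0:12] width=12 -> value=2427 (bin 100101111011); offset now 12 = byte 1 bit 4; 36 bits remain
Read 2: bits[12:21] width=9 -> value=37 (bin 000100101); offset now 21 = byte 2 bit 5; 27 bits remain
Read 3: bits[21:24] width=3 -> value=1 (bin 001); offset now 24 = byte 3 bit 0; 24 bits remain
Read 4: bits[24:33] width=9 -> value=224 (bin 011100000); offset now 33 = byte 4 bit 1; 15 bits remain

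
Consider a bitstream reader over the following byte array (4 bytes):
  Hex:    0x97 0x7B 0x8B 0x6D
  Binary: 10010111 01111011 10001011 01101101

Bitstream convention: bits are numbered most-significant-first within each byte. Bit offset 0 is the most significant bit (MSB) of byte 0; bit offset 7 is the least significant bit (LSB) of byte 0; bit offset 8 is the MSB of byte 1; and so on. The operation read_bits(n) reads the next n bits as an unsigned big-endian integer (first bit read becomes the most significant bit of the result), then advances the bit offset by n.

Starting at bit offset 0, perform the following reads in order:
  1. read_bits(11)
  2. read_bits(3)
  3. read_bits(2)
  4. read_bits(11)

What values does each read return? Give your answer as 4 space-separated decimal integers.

Answer: 1211 6 3 1115

Derivation:
Read 1: bits[0:11] width=11 -> value=1211 (bin 10010111011); offset now 11 = byte 1 bit 3; 21 bits remain
Read 2: bits[11:14] width=3 -> value=6 (bin 110); offset now 14 = byte 1 bit 6; 18 bits remain
Read 3: bits[14:16] width=2 -> value=3 (bin 11); offset now 16 = byte 2 bit 0; 16 bits remain
Read 4: bits[16:27] width=11 -> value=1115 (bin 10001011011); offset now 27 = byte 3 bit 3; 5 bits remain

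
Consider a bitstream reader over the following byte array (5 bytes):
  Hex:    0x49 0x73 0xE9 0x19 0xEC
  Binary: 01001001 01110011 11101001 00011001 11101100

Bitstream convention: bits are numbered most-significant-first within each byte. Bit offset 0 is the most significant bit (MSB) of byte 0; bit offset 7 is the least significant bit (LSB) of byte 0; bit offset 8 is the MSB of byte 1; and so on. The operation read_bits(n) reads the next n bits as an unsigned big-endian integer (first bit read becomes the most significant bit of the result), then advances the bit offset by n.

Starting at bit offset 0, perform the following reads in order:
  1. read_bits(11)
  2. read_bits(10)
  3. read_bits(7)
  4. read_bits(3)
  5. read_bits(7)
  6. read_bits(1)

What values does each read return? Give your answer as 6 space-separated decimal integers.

Answer: 587 637 17 4 123 0

Derivation:
Read 1: bits[0:11] width=11 -> value=587 (bin 01001001011); offset now 11 = byte 1 bit 3; 29 bits remain
Read 2: bits[11:21] width=10 -> value=637 (bin 1001111101); offset now 21 = byte 2 bit 5; 19 bits remain
Read 3: bits[21:28] width=7 -> value=17 (bin 0010001); offset now 28 = byte 3 bit 4; 12 bits remain
Read 4: bits[28:31] width=3 -> value=4 (bin 100); offset now 31 = byte 3 bit 7; 9 bits remain
Read 5: bits[31:38] width=7 -> value=123 (bin 1111011); offset now 38 = byte 4 bit 6; 2 bits remain
Read 6: bits[38:39] width=1 -> value=0 (bin 0); offset now 39 = byte 4 bit 7; 1 bits remain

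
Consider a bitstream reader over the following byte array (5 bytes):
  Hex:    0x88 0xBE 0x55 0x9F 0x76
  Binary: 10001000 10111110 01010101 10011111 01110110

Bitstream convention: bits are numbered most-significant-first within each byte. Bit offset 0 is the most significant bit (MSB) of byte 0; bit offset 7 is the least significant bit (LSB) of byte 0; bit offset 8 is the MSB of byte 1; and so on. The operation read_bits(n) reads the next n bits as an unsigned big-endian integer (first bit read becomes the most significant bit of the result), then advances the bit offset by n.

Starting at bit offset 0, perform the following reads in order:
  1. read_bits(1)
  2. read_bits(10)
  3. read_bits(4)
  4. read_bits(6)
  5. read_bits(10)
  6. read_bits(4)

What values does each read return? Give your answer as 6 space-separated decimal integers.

Answer: 1 69 15 10 719 11

Derivation:
Read 1: bits[0:1] width=1 -> value=1 (bin 1); offset now 1 = byte 0 bit 1; 39 bits remain
Read 2: bits[1:11] width=10 -> value=69 (bin 0001000101); offset now 11 = byte 1 bit 3; 29 bits remain
Read 3: bits[11:15] width=4 -> value=15 (bin 1111); offset now 15 = byte 1 bit 7; 25 bits remain
Read 4: bits[15:21] width=6 -> value=10 (bin 001010); offset now 21 = byte 2 bit 5; 19 bits remain
Read 5: bits[21:31] width=10 -> value=719 (bin 1011001111); offset now 31 = byte 3 bit 7; 9 bits remain
Read 6: bits[31:35] width=4 -> value=11 (bin 1011); offset now 35 = byte 4 bit 3; 5 bits remain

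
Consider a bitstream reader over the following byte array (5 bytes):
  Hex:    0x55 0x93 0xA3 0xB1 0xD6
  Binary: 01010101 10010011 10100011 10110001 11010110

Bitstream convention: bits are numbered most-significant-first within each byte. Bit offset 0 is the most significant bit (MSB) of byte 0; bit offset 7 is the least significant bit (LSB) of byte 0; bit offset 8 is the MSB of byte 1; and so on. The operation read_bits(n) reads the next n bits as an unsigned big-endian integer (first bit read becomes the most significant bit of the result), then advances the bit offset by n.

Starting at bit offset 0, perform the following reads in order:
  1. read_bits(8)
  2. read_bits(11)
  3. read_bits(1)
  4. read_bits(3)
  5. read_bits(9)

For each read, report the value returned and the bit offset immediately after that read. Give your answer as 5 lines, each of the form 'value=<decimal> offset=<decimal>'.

Answer: value=85 offset=8
value=1181 offset=19
value=0 offset=20
value=1 offset=23
value=433 offset=32

Derivation:
Read 1: bits[0:8] width=8 -> value=85 (bin 01010101); offset now 8 = byte 1 bit 0; 32 bits remain
Read 2: bits[8:19] width=11 -> value=1181 (bin 10010011101); offset now 19 = byte 2 bit 3; 21 bits remain
Read 3: bits[19:20] width=1 -> value=0 (bin 0); offset now 20 = byte 2 bit 4; 20 bits remain
Read 4: bits[20:23] width=3 -> value=1 (bin 001); offset now 23 = byte 2 bit 7; 17 bits remain
Read 5: bits[23:32] width=9 -> value=433 (bin 110110001); offset now 32 = byte 4 bit 0; 8 bits remain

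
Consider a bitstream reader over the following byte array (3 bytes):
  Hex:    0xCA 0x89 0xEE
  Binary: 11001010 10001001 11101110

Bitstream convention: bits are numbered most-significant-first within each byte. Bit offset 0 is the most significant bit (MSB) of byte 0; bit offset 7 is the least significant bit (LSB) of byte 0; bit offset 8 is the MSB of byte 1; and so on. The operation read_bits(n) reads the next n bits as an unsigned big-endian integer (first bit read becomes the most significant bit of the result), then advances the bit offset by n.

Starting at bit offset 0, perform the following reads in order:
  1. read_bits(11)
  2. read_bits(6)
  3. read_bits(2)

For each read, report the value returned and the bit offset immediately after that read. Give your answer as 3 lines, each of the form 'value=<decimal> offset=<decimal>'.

Read 1: bits[0:11] width=11 -> value=1620 (bin 11001010100); offset now 11 = byte 1 bit 3; 13 bits remain
Read 2: bits[11:17] width=6 -> value=19 (bin 010011); offset now 17 = byte 2 bit 1; 7 bits remain
Read 3: bits[17:19] width=2 -> value=3 (bin 11); offset now 19 = byte 2 bit 3; 5 bits remain

Answer: value=1620 offset=11
value=19 offset=17
value=3 offset=19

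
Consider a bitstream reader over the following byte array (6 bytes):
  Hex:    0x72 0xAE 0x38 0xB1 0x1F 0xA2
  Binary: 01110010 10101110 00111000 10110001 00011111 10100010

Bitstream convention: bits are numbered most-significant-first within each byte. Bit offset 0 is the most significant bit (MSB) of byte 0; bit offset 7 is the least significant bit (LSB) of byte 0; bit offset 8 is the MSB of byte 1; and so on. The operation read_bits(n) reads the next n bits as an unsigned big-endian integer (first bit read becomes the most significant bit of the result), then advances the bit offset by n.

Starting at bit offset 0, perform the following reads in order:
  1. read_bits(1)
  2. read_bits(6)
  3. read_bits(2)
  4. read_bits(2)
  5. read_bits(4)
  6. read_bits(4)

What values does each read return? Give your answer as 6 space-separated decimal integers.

Read 1: bits[0:1] width=1 -> value=0 (bin 0); offset now 1 = byte 0 bit 1; 47 bits remain
Read 2: bits[1:7] width=6 -> value=57 (bin 111001); offset now 7 = byte 0 bit 7; 41 bits remain
Read 3: bits[7:9] width=2 -> value=1 (bin 01); offset now 9 = byte 1 bit 1; 39 bits remain
Read 4: bits[9:11] width=2 -> value=1 (bin 01); offset now 11 = byte 1 bit 3; 37 bits remain
Read 5: bits[11:15] width=4 -> value=7 (bin 0111); offset now 15 = byte 1 bit 7; 33 bits remain
Read 6: bits[15:19] width=4 -> value=1 (bin 0001); offset now 19 = byte 2 bit 3; 29 bits remain

Answer: 0 57 1 1 7 1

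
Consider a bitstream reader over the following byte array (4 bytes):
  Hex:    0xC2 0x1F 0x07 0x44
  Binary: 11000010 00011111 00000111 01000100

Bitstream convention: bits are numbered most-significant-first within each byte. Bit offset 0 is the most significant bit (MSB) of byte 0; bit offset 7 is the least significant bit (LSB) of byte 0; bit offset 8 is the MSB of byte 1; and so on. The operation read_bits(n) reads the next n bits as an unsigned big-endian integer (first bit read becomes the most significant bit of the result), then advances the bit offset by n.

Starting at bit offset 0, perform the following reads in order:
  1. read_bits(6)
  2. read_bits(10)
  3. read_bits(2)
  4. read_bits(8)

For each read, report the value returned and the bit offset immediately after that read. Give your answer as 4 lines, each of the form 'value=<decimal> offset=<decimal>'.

Read 1: bits[0:6] width=6 -> value=48 (bin 110000); offset now 6 = byte 0 bit 6; 26 bits remain
Read 2: bits[6:16] width=10 -> value=543 (bin 1000011111); offset now 16 = byte 2 bit 0; 16 bits remain
Read 3: bits[16:18] width=2 -> value=0 (bin 00); offset now 18 = byte 2 bit 2; 14 bits remain
Read 4: bits[18:26] width=8 -> value=29 (bin 00011101); offset now 26 = byte 3 bit 2; 6 bits remain

Answer: value=48 offset=6
value=543 offset=16
value=0 offset=18
value=29 offset=26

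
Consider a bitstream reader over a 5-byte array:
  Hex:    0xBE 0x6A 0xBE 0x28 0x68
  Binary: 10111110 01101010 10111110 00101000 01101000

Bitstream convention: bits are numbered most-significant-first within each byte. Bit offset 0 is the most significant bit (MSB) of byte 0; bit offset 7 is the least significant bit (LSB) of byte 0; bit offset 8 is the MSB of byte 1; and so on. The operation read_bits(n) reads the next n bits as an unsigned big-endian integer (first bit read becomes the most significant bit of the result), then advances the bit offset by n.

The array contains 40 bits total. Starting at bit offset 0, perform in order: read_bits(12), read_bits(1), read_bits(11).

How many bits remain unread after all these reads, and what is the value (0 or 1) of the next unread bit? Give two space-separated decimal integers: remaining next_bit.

Read 1: bits[0:12] width=12 -> value=3046 (bin 101111100110); offset now 12 = byte 1 bit 4; 28 bits remain
Read 2: bits[12:13] width=1 -> value=1 (bin 1); offset now 13 = byte 1 bit 5; 27 bits remain
Read 3: bits[13:24] width=11 -> value=702 (bin 01010111110); offset now 24 = byte 3 bit 0; 16 bits remain

Answer: 16 0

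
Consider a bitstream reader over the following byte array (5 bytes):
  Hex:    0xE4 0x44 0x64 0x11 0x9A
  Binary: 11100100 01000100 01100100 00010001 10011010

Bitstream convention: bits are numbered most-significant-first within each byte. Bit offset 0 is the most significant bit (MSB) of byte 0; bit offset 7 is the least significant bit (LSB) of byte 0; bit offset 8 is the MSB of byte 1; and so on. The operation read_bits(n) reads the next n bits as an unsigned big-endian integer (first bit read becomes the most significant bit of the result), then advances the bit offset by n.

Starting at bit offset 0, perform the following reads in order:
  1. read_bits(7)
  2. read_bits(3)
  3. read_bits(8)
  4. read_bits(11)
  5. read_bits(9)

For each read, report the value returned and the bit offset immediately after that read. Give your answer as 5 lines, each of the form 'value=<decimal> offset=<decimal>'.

Answer: value=114 offset=7
value=1 offset=10
value=17 offset=18
value=1154 offset=29
value=102 offset=38

Derivation:
Read 1: bits[0:7] width=7 -> value=114 (bin 1110010); offset now 7 = byte 0 bit 7; 33 bits remain
Read 2: bits[7:10] width=3 -> value=1 (bin 001); offset now 10 = byte 1 bit 2; 30 bits remain
Read 3: bits[10:18] width=8 -> value=17 (bin 00010001); offset now 18 = byte 2 bit 2; 22 bits remain
Read 4: bits[18:29] width=11 -> value=1154 (bin 10010000010); offset now 29 = byte 3 bit 5; 11 bits remain
Read 5: bits[29:38] width=9 -> value=102 (bin 001100110); offset now 38 = byte 4 bit 6; 2 bits remain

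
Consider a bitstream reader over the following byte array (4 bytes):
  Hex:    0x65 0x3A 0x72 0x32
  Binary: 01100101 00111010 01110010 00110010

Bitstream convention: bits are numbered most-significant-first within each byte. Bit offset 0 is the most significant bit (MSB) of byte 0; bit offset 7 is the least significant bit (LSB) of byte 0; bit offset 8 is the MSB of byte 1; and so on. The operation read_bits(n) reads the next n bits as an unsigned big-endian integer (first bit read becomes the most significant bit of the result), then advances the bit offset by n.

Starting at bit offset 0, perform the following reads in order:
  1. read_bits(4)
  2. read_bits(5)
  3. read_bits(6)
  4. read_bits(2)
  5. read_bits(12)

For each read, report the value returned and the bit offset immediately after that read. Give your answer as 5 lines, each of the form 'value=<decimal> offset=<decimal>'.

Read 1: bits[0:4] width=4 -> value=6 (bin 0110); offset now 4 = byte 0 bit 4; 28 bits remain
Read 2: bits[4:9] width=5 -> value=10 (bin 01010); offset now 9 = byte 1 bit 1; 23 bits remain
Read 3: bits[9:15] width=6 -> value=29 (bin 011101); offset now 15 = byte 1 bit 7; 17 bits remain
Read 4: bits[15:17] width=2 -> value=0 (bin 00); offset now 17 = byte 2 bit 1; 15 bits remain
Read 5: bits[17:29] width=12 -> value=3654 (bin 111001000110); offset now 29 = byte 3 bit 5; 3 bits remain

Answer: value=6 offset=4
value=10 offset=9
value=29 offset=15
value=0 offset=17
value=3654 offset=29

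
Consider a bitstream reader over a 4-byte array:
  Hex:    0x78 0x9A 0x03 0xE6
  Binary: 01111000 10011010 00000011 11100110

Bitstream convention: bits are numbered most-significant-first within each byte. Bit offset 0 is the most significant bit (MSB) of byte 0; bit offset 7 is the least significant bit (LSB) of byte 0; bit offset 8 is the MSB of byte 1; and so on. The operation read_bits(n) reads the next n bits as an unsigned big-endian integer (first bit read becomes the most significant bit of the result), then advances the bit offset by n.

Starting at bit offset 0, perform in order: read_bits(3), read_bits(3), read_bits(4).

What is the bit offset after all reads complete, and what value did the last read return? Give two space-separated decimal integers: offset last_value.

Read 1: bits[0:3] width=3 -> value=3 (bin 011); offset now 3 = byte 0 bit 3; 29 bits remain
Read 2: bits[3:6] width=3 -> value=6 (bin 110); offset now 6 = byte 0 bit 6; 26 bits remain
Read 3: bits[6:10] width=4 -> value=2 (bin 0010); offset now 10 = byte 1 bit 2; 22 bits remain

Answer: 10 2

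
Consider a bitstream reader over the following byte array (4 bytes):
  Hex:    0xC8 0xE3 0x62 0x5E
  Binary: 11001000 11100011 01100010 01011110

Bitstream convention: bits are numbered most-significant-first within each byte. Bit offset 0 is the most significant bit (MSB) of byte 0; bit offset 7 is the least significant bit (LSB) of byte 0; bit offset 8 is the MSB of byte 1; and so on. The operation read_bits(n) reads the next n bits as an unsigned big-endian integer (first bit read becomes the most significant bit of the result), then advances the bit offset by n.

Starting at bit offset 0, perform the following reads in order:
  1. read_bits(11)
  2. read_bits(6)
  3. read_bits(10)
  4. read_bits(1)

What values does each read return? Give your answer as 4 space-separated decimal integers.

Answer: 1607 6 786 1

Derivation:
Read 1: bits[0:11] width=11 -> value=1607 (bin 11001000111); offset now 11 = byte 1 bit 3; 21 bits remain
Read 2: bits[11:17] width=6 -> value=6 (bin 000110); offset now 17 = byte 2 bit 1; 15 bits remain
Read 3: bits[17:27] width=10 -> value=786 (bin 1100010010); offset now 27 = byte 3 bit 3; 5 bits remain
Read 4: bits[27:28] width=1 -> value=1 (bin 1); offset now 28 = byte 3 bit 4; 4 bits remain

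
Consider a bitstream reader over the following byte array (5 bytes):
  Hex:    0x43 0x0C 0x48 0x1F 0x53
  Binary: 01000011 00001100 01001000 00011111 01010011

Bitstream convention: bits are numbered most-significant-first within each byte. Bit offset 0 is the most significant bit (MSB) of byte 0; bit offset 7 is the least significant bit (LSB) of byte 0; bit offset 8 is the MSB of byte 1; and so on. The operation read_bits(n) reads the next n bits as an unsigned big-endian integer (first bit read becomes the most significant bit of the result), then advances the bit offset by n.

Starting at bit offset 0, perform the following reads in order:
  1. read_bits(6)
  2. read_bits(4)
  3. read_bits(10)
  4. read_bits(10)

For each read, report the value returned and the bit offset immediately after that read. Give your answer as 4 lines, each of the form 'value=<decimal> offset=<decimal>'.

Read 1: bits[0:6] width=6 -> value=16 (bin 010000); offset now 6 = byte 0 bit 6; 34 bits remain
Read 2: bits[6:10] width=4 -> value=12 (bin 1100); offset now 10 = byte 1 bit 2; 30 bits remain
Read 3: bits[10:20] width=10 -> value=196 (bin 0011000100); offset now 20 = byte 2 bit 4; 20 bits remain
Read 4: bits[20:30] width=10 -> value=519 (bin 1000000111); offset now 30 = byte 3 bit 6; 10 bits remain

Answer: value=16 offset=6
value=12 offset=10
value=196 offset=20
value=519 offset=30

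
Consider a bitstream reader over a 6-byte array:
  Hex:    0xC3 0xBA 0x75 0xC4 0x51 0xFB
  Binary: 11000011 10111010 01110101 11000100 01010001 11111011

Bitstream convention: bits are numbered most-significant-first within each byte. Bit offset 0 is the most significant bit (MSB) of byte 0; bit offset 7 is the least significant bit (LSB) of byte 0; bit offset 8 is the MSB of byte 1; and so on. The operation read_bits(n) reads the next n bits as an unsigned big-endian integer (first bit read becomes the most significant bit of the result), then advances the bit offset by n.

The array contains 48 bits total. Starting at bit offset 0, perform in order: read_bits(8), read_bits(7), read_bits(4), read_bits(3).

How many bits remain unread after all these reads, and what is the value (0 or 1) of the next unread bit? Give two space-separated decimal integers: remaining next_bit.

Answer: 26 0

Derivation:
Read 1: bits[0:8] width=8 -> value=195 (bin 11000011); offset now 8 = byte 1 bit 0; 40 bits remain
Read 2: bits[8:15] width=7 -> value=93 (bin 1011101); offset now 15 = byte 1 bit 7; 33 bits remain
Read 3: bits[15:19] width=4 -> value=3 (bin 0011); offset now 19 = byte 2 bit 3; 29 bits remain
Read 4: bits[19:22] width=3 -> value=5 (bin 101); offset now 22 = byte 2 bit 6; 26 bits remain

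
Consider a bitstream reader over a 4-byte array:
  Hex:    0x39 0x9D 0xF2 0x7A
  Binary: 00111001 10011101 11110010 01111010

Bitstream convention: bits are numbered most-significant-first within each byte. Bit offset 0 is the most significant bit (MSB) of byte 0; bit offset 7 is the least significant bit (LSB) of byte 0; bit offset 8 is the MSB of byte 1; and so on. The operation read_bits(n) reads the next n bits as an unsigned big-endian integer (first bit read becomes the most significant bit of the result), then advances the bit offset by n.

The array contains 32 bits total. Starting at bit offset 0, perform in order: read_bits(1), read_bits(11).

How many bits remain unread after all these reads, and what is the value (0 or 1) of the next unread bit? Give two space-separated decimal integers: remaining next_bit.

Answer: 20 1

Derivation:
Read 1: bits[0:1] width=1 -> value=0 (bin 0); offset now 1 = byte 0 bit 1; 31 bits remain
Read 2: bits[1:12] width=11 -> value=921 (bin 01110011001); offset now 12 = byte 1 bit 4; 20 bits remain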